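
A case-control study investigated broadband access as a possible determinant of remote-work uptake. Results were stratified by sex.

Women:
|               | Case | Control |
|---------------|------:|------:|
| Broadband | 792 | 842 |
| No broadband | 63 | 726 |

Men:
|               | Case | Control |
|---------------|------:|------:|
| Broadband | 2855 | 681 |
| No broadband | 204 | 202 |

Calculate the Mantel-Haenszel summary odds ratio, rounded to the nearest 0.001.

6.714

OR_MH = Σ(aᵢdᵢ/nᵢ) / Σ(bᵢcᵢ/nᵢ), where nᵢ is the stratum total.
Stratum 1 (Women): n = 2423; a·d/n = 792·726/2423 = 237.3058; b·c/n = 842·63/2423 = 21.8927
Stratum 2 (Men): n = 3942; a·d/n = 2855·202/3942 = 146.2988; b·c/n = 681·204/3942 = 35.2420
OR_MH = (237.3058 + 146.2988) / (21.8927 + 35.2420) = 383.6047 / 57.1347 = 6.71404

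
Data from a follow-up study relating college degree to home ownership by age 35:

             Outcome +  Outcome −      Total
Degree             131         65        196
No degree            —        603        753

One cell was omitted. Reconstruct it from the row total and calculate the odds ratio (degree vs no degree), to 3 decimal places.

The missing cell is in the unexposed row: 753 − 603 = 150.
So a = 131, b = 65, c = 150, d = 603.
OR = (a·d)/(b·c) = (131 × 603) / (65 × 150) = 78993 / 9750 = 8.10185

8.102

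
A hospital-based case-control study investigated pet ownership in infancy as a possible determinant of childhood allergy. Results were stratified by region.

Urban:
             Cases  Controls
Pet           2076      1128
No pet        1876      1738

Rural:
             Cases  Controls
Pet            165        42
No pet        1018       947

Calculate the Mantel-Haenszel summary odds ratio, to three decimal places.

OR_MH = Σ(aᵢdᵢ/nᵢ) / Σ(bᵢcᵢ/nᵢ), where nᵢ is the stratum total.
Stratum 1 (Urban): n = 6818; a·d/n = 2076·1738/6818 = 529.2004; b·c/n = 1128·1876/6818 = 310.3737
Stratum 2 (Rural): n = 2172; a·d/n = 165·947/2172 = 71.9406; b·c/n = 42·1018/2172 = 19.6851
OR_MH = (529.2004 + 71.9406) / (310.3737 + 19.6851) = 601.1410 / 330.0588 = 1.82131

1.821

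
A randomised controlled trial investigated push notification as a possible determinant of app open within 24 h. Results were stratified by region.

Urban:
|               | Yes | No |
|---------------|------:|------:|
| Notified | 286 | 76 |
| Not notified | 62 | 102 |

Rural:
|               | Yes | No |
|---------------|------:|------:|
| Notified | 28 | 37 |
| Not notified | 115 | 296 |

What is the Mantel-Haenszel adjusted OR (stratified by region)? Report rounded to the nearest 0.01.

OR_MH = Σ(aᵢdᵢ/nᵢ) / Σ(bᵢcᵢ/nᵢ), where nᵢ is the stratum total.
Stratum 1 (Urban): n = 526; a·d/n = 286·102/526 = 55.4601; b·c/n = 76·62/526 = 8.9582
Stratum 2 (Rural): n = 476; a·d/n = 28·296/476 = 17.4118; b·c/n = 37·115/476 = 8.9391
OR_MH = (55.4601 + 17.4118) / (8.9582 + 8.9391) = 72.8718 / 17.8973 = 4.07168

4.07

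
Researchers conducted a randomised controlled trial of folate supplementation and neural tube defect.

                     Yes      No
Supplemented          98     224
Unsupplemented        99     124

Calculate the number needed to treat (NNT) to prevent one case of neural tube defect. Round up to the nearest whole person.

8

Risk in treated group = 98/322 = 0.30435; risk in control = 99/223 = 0.44395.
Absolute risk reduction = 0.44395 − 0.30435 = 0.13960
NNT = 1 / ARR = 1 / 0.13960 = 7.163 → round up → 8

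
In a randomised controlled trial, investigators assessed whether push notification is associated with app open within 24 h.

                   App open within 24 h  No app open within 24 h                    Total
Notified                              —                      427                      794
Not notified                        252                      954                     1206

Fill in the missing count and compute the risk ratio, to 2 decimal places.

2.21

The missing cell is in the exposed row: 794 − 427 = 367.
So a = 367, b = 427, c = 252, d = 954.
RR = [a/(a+b)] / [c/(c+d)] = (367/794) / (252/1206) = 0.46222/0.20896 = 2.21204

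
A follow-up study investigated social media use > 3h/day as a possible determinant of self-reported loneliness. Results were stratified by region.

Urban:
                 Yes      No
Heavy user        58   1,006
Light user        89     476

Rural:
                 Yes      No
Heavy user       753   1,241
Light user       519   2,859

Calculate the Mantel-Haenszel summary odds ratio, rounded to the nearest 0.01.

OR_MH = Σ(aᵢdᵢ/nᵢ) / Σ(bᵢcᵢ/nᵢ), where nᵢ is the stratum total.
Stratum 1 (Urban): n = 1629; a·d/n = 58·476/1629 = 16.9478; b·c/n = 1006·89/1629 = 54.9626
Stratum 2 (Rural): n = 5372; a·d/n = 753·2859/5372 = 400.7496; b·c/n = 1241·519/5372 = 119.8956
OR_MH = (16.9478 + 400.7496) / (54.9626 + 119.8956) = 417.6974 / 174.8581 = 2.38878

2.39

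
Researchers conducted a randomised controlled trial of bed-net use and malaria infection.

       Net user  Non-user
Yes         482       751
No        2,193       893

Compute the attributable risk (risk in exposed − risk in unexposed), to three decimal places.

-0.277

Reading the table with exposure as columns: a = 482 (Net user, case), b = 2193 (Net user, non-case), c = 751 (Non-user, case), d = 893.
Risk in exposed = 482/2675 = 0.180187; risk in unexposed = 751/1644 = 0.456813.
Risk difference = 0.180187 − 0.456813 = -0.276626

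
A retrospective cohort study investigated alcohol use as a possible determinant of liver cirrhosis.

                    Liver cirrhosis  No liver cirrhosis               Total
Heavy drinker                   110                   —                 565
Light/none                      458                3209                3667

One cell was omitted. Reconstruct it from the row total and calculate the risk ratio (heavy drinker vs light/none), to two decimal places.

The missing cell is in the exposed row: 565 − 110 = 455.
So a = 110, b = 455, c = 458, d = 3209.
RR = [a/(a+b)] / [c/(c+d)] = (110/565) / (458/3667) = 0.19469/0.12490 = 1.55880

1.56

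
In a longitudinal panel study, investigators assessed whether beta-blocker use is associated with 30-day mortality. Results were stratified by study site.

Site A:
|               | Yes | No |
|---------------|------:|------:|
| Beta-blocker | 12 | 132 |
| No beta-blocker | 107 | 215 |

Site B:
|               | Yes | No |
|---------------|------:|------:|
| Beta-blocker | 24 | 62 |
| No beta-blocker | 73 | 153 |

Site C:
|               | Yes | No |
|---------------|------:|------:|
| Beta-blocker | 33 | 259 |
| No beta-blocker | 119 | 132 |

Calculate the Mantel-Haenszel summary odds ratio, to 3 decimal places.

OR_MH = Σ(aᵢdᵢ/nᵢ) / Σ(bᵢcᵢ/nᵢ), where nᵢ is the stratum total.
Stratum 1 (Site A): n = 466; a·d/n = 12·215/466 = 5.5365; b·c/n = 132·107/466 = 30.3090
Stratum 2 (Site B): n = 312; a·d/n = 24·153/312 = 11.7692; b·c/n = 62·73/312 = 14.5064
Stratum 3 (Site C): n = 543; a·d/n = 33·132/543 = 8.0221; b·c/n = 259·119/543 = 56.7606
OR_MH = (5.5365 + 11.7692 + 8.0221) / (30.3090 + 14.5064 + 56.7606) = 25.3278 / 101.5760 = 0.24935

0.249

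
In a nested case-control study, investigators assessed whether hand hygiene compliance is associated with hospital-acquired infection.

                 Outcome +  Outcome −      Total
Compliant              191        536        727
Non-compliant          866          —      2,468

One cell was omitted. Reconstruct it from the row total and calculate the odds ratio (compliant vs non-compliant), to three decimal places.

0.659

The missing cell is in the unexposed row: 2468 − 866 = 1602.
So a = 191, b = 536, c = 866, d = 1602.
OR = (a·d)/(b·c) = (191 × 1602) / (536 × 866) = 305982 / 464176 = 0.65919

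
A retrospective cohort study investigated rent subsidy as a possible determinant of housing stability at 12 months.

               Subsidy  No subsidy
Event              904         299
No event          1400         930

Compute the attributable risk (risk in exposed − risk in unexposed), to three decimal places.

Reading the table with exposure as columns: a = 904 (Subsidy, case), b = 1400 (Subsidy, non-case), c = 299 (No subsidy, case), d = 930.
Risk in exposed = 904/2304 = 0.392361; risk in unexposed = 299/1229 = 0.243287.
Risk difference = 0.392361 − 0.243287 = 0.149074

0.149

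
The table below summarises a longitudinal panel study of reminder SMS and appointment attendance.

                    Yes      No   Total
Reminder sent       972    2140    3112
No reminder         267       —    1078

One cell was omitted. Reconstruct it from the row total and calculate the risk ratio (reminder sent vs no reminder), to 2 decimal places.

1.26

The missing cell is in the unexposed row: 1078 − 267 = 811.
So a = 972, b = 2140, c = 267, d = 811.
RR = [a/(a+b)] / [c/(c+d)] = (972/3112) / (267/1078) = 0.31234/0.24768 = 1.26106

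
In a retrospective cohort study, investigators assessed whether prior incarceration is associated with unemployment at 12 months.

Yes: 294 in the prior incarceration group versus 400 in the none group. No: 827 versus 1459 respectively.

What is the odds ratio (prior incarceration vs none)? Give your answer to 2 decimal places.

1.30

From the description: a = 294, b = 827, c = 400, d = 1459.
OR = (a·d)/(b·c) = (294 × 1459) / (827 × 400) = 428946 / 330800 = 1.29669
The odds of unemployment at 12 months are about 1.30 times as high in the prior incarceration group.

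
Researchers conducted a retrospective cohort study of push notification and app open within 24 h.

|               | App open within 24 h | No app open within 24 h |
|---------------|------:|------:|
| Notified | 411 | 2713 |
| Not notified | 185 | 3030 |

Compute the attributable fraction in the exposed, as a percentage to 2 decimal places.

56.26

Cells: a = 411, b = 2713, c = 185, d = 3030.
Risk in exposed = 411/3124 = 0.13156; risk in unexposed = 185/3215 = 0.05754.
RR = 0.13156/0.05754 = 2.28634
AR% = (RR − 1)/RR × 100 = (2.28634 − 1)/2.28634 × 100 = 56.2619%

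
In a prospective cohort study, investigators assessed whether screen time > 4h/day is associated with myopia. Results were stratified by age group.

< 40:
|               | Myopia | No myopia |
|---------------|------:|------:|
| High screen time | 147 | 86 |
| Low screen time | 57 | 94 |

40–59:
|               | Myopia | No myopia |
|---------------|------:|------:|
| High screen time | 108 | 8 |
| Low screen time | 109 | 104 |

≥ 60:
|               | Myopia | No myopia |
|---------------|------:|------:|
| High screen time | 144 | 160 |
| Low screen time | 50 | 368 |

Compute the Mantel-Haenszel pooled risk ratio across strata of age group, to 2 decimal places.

RR_MH = Σ(aᵢ·n₀ᵢ/nᵢ) / Σ(cᵢ·n₁ᵢ/nᵢ), with n₁ᵢ = aᵢ+bᵢ (exposed), n₀ᵢ = cᵢ+dᵢ (unexposed), nᵢ = n₁ᵢ+n₀ᵢ.
Stratum 1 (< 40): n₁ = 233, n₀ = 151, n = 384; a·n₀/n = 147·151/384 = 57.8047; c·n₁/n = 57·233/384 = 34.5859
Stratum 2 (40–59): n₁ = 116, n₀ = 213, n = 329; a·n₀/n = 108·213/329 = 69.9210; c·n₁/n = 109·116/329 = 38.4316
Stratum 3 (≥ 60): n₁ = 304, n₀ = 418, n = 722; a·n₀/n = 144·418/722 = 83.3684; c·n₁/n = 50·304/722 = 21.0526
RR_MH = (57.8047 + 69.9210 + 83.3684) / (34.5859 + 38.4316 + 21.0526) = 211.0941 / 94.0702 = 2.24401

2.24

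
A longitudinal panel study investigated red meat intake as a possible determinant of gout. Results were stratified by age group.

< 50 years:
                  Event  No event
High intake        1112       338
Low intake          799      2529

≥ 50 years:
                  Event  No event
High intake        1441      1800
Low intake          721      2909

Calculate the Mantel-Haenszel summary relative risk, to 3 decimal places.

2.636

RR_MH = Σ(aᵢ·n₀ᵢ/nᵢ) / Σ(cᵢ·n₁ᵢ/nᵢ), with n₁ᵢ = aᵢ+bᵢ (exposed), n₀ᵢ = cᵢ+dᵢ (unexposed), nᵢ = n₁ᵢ+n₀ᵢ.
Stratum 1 (< 50 years): n₁ = 1450, n₀ = 3328, n = 4778; a·n₀/n = 1112·3328/4778 = 774.5366; c·n₁/n = 799·1450/4778 = 242.4759
Stratum 2 (≥ 50 years): n₁ = 3241, n₀ = 3630, n = 6871; a·n₀/n = 1441·3630/6871 = 761.2909; c·n₁/n = 721·3241/6871 = 340.0904
RR_MH = (774.5366 + 761.2909) / (242.4759 + 340.0904) = 1535.8276 / 582.5663 = 2.63631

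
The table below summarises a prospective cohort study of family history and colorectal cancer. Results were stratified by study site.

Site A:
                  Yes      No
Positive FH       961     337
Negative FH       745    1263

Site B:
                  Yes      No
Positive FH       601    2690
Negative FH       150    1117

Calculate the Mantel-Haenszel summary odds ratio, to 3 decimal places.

OR_MH = Σ(aᵢdᵢ/nᵢ) / Σ(bᵢcᵢ/nᵢ), where nᵢ is the stratum total.
Stratum 1 (Site A): n = 3306; a·d/n = 961·1263/3306 = 367.1334; b·c/n = 337·745/3306 = 75.9422
Stratum 2 (Site B): n = 4558; a·d/n = 601·1117/4558 = 147.2832; b·c/n = 2690·150/4558 = 88.5257
OR_MH = (367.1334 + 147.2832) / (75.9422 + 88.5257) = 514.4166 / 164.4679 = 3.12776

3.128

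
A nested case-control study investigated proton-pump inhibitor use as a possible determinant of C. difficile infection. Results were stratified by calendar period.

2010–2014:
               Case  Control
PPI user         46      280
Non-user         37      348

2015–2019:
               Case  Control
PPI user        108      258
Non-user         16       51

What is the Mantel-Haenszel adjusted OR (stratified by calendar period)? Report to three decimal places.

OR_MH = Σ(aᵢdᵢ/nᵢ) / Σ(bᵢcᵢ/nᵢ), where nᵢ is the stratum total.
Stratum 1 (2010–2014): n = 711; a·d/n = 46·348/711 = 22.5148; b·c/n = 280·37/711 = 14.5710
Stratum 2 (2015–2019): n = 433; a·d/n = 108·51/433 = 12.7206; b·c/n = 258·16/433 = 9.5335
OR_MH = (22.5148 + 12.7206) / (14.5710 + 9.5335) = 35.2353 / 24.1045 = 1.46177

1.462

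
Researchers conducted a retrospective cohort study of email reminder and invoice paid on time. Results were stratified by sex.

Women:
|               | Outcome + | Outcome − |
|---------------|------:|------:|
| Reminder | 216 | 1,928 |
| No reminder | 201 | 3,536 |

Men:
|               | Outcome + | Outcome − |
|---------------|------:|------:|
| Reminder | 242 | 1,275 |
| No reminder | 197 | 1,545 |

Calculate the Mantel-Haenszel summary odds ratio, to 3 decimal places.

1.711

OR_MH = Σ(aᵢdᵢ/nᵢ) / Σ(bᵢcᵢ/nᵢ), where nᵢ is the stratum total.
Stratum 1 (Women): n = 5881; a·d/n = 216·3536/5881 = 129.8718; b·c/n = 1928·201/5881 = 65.8949
Stratum 2 (Men): n = 3259; a·d/n = 242·1545/3259 = 114.7254; b·c/n = 1275·197/3259 = 77.0712
OR_MH = (129.8718 + 114.7254) / (65.8949 + 77.0712) = 244.5972 / 142.9661 = 1.71088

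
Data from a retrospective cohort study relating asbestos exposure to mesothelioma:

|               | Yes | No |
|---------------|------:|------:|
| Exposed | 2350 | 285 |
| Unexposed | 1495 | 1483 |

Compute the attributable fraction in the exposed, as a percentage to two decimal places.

Cells: a = 2350, b = 285, c = 1495, d = 1483.
Risk in exposed = 2350/2635 = 0.89184; risk in unexposed = 1495/2978 = 0.50201.
RR = 0.89184/0.50201 = 1.77652
AR% = (RR − 1)/RR × 100 = (1.77652 − 1)/1.77652 × 100 = 43.7103%

43.71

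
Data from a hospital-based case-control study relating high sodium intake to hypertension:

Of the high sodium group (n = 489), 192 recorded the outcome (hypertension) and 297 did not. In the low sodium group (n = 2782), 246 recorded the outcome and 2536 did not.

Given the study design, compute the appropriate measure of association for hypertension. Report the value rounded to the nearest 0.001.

6.664

From the description: a = 192, b = 297, c = 246, d = 2536.
This is a hospital-based case-control study: participants were sampled on outcome status, so risks in the source population cannot be estimated directly — relative risk is not valid here. The odds ratio is the appropriate measure.
OR = (a·d)/(b·c) = (192 × 2536) / (297 × 246) = 486912 / 73062 = 6.66437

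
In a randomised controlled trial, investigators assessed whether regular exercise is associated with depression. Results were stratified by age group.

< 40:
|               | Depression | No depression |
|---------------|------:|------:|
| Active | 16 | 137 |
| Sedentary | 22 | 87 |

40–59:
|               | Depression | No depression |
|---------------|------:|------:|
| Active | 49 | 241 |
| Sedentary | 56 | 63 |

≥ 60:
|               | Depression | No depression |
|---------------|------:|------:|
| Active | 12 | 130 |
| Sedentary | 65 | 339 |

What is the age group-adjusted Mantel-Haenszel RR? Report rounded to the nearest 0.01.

0.43

RR_MH = Σ(aᵢ·n₀ᵢ/nᵢ) / Σ(cᵢ·n₁ᵢ/nᵢ), with n₁ᵢ = aᵢ+bᵢ (exposed), n₀ᵢ = cᵢ+dᵢ (unexposed), nᵢ = n₁ᵢ+n₀ᵢ.
Stratum 1 (< 40): n₁ = 153, n₀ = 109, n = 262; a·n₀/n = 16·109/262 = 6.6565; c·n₁/n = 22·153/262 = 12.8473
Stratum 2 (40–59): n₁ = 290, n₀ = 119, n = 409; a·n₀/n = 49·119/409 = 14.2567; c·n₁/n = 56·290/409 = 39.7066
Stratum 3 (≥ 60): n₁ = 142, n₀ = 404, n = 546; a·n₀/n = 12·404/546 = 8.8791; c·n₁/n = 65·142/546 = 16.9048
RR_MH = (6.6565 + 14.2567 + 8.8791) / (12.8473 + 39.7066 + 16.9048) = 29.7923 / 69.4587 = 0.42892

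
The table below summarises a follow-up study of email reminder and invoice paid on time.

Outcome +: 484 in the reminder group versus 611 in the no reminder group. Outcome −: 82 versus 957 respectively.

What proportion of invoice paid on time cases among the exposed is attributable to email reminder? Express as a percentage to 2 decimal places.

From the description: a = 484, b = 82, c = 611, d = 957.
Risk in exposed = 484/566 = 0.85512; risk in unexposed = 611/1568 = 0.38967.
RR = 0.85512/0.38967 = 2.19449
AR% = (RR − 1)/RR × 100 = (2.19449 − 1)/2.19449 × 100 = 54.4313%

54.43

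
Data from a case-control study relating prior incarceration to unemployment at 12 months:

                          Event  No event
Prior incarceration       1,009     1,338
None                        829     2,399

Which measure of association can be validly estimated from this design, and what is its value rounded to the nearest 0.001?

2.182

Cells: a = 1009, b = 1338, c = 829, d = 2399.
This is a case-control study: participants were sampled on outcome status, so risks in the source population cannot be estimated directly — relative risk is not valid here. The odds ratio is the appropriate measure.
OR = (a·d)/(b·c) = (1009 × 2399) / (1338 × 829) = 2420591 / 1109202 = 2.18228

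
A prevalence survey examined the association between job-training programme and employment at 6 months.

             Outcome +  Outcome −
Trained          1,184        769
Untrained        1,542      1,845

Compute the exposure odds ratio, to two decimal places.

1.84

Cells: a = 1184, b = 769, c = 1542, d = 1845.
OR = (a·d)/(b·c) = (1184 × 1845) / (769 × 1542) = 2184480 / 1185798 = 1.84220
The odds of employment at 6 months are about 1.84 times as high in the trained group.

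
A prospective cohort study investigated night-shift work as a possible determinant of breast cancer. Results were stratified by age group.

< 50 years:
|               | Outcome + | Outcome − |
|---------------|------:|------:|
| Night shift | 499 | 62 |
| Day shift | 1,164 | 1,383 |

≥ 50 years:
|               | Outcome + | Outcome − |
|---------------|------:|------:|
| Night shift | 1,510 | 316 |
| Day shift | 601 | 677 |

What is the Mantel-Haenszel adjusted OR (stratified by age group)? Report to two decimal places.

OR_MH = Σ(aᵢdᵢ/nᵢ) / Σ(bᵢcᵢ/nᵢ), where nᵢ is the stratum total.
Stratum 1 (< 50 years): n = 3108; a·d/n = 499·1383/3108 = 222.0454; b·c/n = 62·1164/3108 = 23.2201
Stratum 2 (≥ 50 years): n = 3104; a·d/n = 1510·677/3104 = 329.3396; b·c/n = 316·601/3104 = 61.1843
OR_MH = (222.0454 + 329.3396) / (23.2201 + 61.1843) = 551.3849 / 84.4044 = 6.53266

6.53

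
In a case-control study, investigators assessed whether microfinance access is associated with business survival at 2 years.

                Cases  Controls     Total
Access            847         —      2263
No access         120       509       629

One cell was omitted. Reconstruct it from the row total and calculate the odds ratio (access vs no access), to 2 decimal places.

2.54

The missing cell is in the exposed row: 2263 − 847 = 1416.
So a = 847, b = 1416, c = 120, d = 509.
OR = (a·d)/(b·c) = (847 × 509) / (1416 × 120) = 431123 / 169920 = 2.53721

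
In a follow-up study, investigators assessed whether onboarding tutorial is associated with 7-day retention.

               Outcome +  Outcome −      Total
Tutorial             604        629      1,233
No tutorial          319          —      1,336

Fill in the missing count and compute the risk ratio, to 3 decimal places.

2.052

The missing cell is in the unexposed row: 1336 − 319 = 1017.
So a = 604, b = 629, c = 319, d = 1017.
RR = [a/(a+b)] / [c/(c+d)] = (604/1233) / (319/1336) = 0.48986/0.23877 = 2.05159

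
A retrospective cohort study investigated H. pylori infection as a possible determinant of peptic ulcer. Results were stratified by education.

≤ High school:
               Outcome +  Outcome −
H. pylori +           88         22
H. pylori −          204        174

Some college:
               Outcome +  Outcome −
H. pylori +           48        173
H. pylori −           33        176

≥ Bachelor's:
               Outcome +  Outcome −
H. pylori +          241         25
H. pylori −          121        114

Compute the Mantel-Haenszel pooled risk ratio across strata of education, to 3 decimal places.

1.608

RR_MH = Σ(aᵢ·n₀ᵢ/nᵢ) / Σ(cᵢ·n₁ᵢ/nᵢ), with n₁ᵢ = aᵢ+bᵢ (exposed), n₀ᵢ = cᵢ+dᵢ (unexposed), nᵢ = n₁ᵢ+n₀ᵢ.
Stratum 1 (≤ High school): n₁ = 110, n₀ = 378, n = 488; a·n₀/n = 88·378/488 = 68.1639; c·n₁/n = 204·110/488 = 45.9836
Stratum 2 (Some college): n₁ = 221, n₀ = 209, n = 430; a·n₀/n = 48·209/430 = 23.3302; c·n₁/n = 33·221/430 = 16.9605
Stratum 3 (≥ Bachelor's): n₁ = 266, n₀ = 235, n = 501; a·n₀/n = 241·235/501 = 113.0439; c·n₁/n = 121·266/501 = 64.2435
RR_MH = (68.1639 + 23.3302 + 113.0439) / (45.9836 + 16.9605 + 64.2435) = 204.5381 / 127.1876 = 1.60816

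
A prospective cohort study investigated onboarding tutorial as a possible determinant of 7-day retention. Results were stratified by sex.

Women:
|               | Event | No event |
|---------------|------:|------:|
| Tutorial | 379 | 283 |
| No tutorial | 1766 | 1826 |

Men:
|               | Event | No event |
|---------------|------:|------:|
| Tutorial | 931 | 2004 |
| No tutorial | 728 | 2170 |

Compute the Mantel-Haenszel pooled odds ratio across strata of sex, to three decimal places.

OR_MH = Σ(aᵢdᵢ/nᵢ) / Σ(bᵢcᵢ/nᵢ), where nᵢ is the stratum total.
Stratum 1 (Women): n = 4254; a·d/n = 379·1826/4254 = 162.6831; b·c/n = 283·1766/4254 = 117.4843
Stratum 2 (Men): n = 5833; a·d/n = 931·2170/5833 = 346.3518; b·c/n = 2004·728/5833 = 250.1135
OR_MH = (162.6831 + 346.3518) / (117.4843 + 250.1135) = 509.0349 / 367.5977 = 1.38476

1.385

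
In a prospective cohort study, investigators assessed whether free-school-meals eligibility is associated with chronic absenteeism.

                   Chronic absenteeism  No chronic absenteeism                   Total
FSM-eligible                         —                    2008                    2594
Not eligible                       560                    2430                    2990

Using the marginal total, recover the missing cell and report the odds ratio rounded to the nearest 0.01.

The missing cell is in the exposed row: 2594 − 2008 = 586.
So a = 586, b = 2008, c = 560, d = 2430.
OR = (a·d)/(b·c) = (586 × 2430) / (2008 × 560) = 1423980 / 1124480 = 1.26635

1.27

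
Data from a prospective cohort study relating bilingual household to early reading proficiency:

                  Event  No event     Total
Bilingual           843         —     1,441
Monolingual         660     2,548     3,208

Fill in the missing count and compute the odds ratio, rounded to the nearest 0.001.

The missing cell is in the exposed row: 1441 − 843 = 598.
So a = 843, b = 598, c = 660, d = 2548.
OR = (a·d)/(b·c) = (843 × 2548) / (598 × 660) = 2147964 / 394680 = 5.44229

5.442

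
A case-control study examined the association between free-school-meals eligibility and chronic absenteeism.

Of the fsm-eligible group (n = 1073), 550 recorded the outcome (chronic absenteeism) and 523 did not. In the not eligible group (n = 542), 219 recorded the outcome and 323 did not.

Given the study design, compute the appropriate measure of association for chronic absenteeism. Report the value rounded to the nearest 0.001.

1.551

From the description: a = 550, b = 523, c = 219, d = 323.
This is a case-control study: participants were sampled on outcome status, so risks in the source population cannot be estimated directly — relative risk is not valid here. The odds ratio is the appropriate measure.
OR = (a·d)/(b·c) = (550 × 323) / (523 × 219) = 177650 / 114537 = 1.55103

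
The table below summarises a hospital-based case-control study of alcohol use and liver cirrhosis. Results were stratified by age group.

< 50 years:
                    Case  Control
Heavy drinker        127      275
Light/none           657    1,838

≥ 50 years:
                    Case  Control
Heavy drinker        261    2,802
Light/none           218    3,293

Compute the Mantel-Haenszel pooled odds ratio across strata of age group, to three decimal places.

OR_MH = Σ(aᵢdᵢ/nᵢ) / Σ(bᵢcᵢ/nᵢ), where nᵢ is the stratum total.
Stratum 1 (< 50 years): n = 2897; a·d/n = 127·1838/2897 = 80.5751; b·c/n = 275·657/2897 = 62.3662
Stratum 2 (≥ 50 years): n = 6574; a·d/n = 261·3293/6574 = 130.7382; b·c/n = 2802·218/6574 = 92.9169
OR_MH = (80.5751 + 130.7382) / (62.3662 + 92.9169) = 211.3133 / 155.2832 = 1.36083

1.361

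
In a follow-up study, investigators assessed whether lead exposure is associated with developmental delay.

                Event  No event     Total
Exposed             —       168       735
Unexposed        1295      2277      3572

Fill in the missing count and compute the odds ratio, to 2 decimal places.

5.93

The missing cell is in the exposed row: 735 − 168 = 567.
So a = 567, b = 168, c = 1295, d = 2277.
OR = (a·d)/(b·c) = (567 × 2277) / (168 × 1295) = 1291059 / 217560 = 5.93427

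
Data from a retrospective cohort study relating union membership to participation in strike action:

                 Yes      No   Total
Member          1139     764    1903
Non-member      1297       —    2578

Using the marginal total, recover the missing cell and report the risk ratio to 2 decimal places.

The missing cell is in the unexposed row: 2578 − 1297 = 1281.
So a = 1139, b = 764, c = 1297, d = 1281.
RR = [a/(a+b)] / [c/(c+d)] = (1139/1903) / (1297/2578) = 0.59853/0.50310 = 1.18967

1.19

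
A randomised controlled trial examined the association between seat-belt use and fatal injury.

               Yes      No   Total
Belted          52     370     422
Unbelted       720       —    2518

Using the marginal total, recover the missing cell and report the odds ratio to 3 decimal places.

The missing cell is in the unexposed row: 2518 − 720 = 1798.
So a = 52, b = 370, c = 720, d = 1798.
OR = (a·d)/(b·c) = (52 × 1798) / (370 × 720) = 93496 / 266400 = 0.35096

0.351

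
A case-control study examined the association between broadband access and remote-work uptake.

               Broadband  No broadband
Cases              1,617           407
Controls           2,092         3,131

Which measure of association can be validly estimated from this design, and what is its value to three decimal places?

Reading the table with exposure as columns: a = 1617 (Broadband, case), b = 2092 (Broadband, non-case), c = 407 (No broadband, case), d = 3131.
This is a case-control study: participants were sampled on outcome status, so risks in the source population cannot be estimated directly — relative risk is not valid here. The odds ratio is the appropriate measure.
OR = (a·d)/(b·c) = (1617 × 3131) / (2092 × 407) = 5062827 / 851444 = 5.94617

5.946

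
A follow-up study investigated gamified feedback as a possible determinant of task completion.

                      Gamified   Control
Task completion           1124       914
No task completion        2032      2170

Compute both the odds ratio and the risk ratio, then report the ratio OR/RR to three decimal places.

Reading the table with exposure as columns: a = 1124 (Gamified, case), b = 2032 (Gamified, non-case), c = 914 (Control, case), d = 2170.
OR = (1124·2170)/(2032·914) = 2439080/1857248 = 1.31328
Risk in exposed = 1124/3156 = 0.35615; risk in unexposed = 914/3084 = 0.29637; RR = 1.20170
OR/RR = 1.31328 / 1.20170 = 1.09285
The outcome is not rare, so the OR lies further from 1 than the RR.

1.093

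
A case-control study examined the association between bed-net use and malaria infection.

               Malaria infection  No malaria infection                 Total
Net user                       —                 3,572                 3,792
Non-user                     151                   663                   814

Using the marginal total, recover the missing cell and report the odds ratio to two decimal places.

The missing cell is in the exposed row: 3792 − 3572 = 220.
So a = 220, b = 3572, c = 151, d = 663.
OR = (a·d)/(b·c) = (220 × 663) / (3572 × 151) = 145860 / 539372 = 0.27043

0.27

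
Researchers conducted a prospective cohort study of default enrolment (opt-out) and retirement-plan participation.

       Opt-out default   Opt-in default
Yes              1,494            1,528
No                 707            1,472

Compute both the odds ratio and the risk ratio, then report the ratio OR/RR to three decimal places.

1.528

Reading the table with exposure as columns: a = 1494 (Opt-out default, case), b = 707 (Opt-out default, non-case), c = 1528 (Opt-in default, case), d = 1472.
OR = (1494·1472)/(707·1528) = 2199168/1080296 = 2.03571
Risk in exposed = 1494/2201 = 0.67878; risk in unexposed = 1528/3000 = 0.50933; RR = 1.33269
OR/RR = 2.03571 / 1.33269 = 1.52752
The outcome is not rare, so the OR lies further from 1 than the RR.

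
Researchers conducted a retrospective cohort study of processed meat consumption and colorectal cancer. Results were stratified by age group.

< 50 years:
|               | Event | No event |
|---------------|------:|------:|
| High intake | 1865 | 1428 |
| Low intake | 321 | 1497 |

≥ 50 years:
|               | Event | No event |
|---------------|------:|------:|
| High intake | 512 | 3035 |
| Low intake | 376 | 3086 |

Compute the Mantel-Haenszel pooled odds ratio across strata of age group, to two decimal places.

OR_MH = Σ(aᵢdᵢ/nᵢ) / Σ(bᵢcᵢ/nᵢ), where nᵢ is the stratum total.
Stratum 1 (< 50 years): n = 5111; a·d/n = 1865·1497/5111 = 546.2542; b·c/n = 1428·321/5111 = 89.6866
Stratum 2 (≥ 50 years): n = 7009; a·d/n = 512·3086/7009 = 225.4290; b·c/n = 3035·376/7009 = 162.8135
OR_MH = (546.2542 + 225.4290) / (89.6866 + 162.8135) = 771.6832 / 252.5001 = 3.05617

3.06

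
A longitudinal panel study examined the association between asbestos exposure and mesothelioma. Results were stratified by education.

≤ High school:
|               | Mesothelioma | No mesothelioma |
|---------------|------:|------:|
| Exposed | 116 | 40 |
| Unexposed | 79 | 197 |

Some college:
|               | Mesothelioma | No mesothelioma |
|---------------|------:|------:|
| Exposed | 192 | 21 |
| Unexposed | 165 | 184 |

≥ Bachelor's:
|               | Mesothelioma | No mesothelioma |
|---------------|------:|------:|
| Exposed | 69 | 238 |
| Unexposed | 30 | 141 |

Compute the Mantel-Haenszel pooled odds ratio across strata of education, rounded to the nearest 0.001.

4.790

OR_MH = Σ(aᵢdᵢ/nᵢ) / Σ(bᵢcᵢ/nᵢ), where nᵢ is the stratum total.
Stratum 1 (≤ High school): n = 432; a·d/n = 116·197/432 = 52.8981; b·c/n = 40·79/432 = 7.3148
Stratum 2 (Some college): n = 562; a·d/n = 192·184/562 = 62.8612; b·c/n = 21·165/562 = 6.1655
Stratum 3 (≥ Bachelor's): n = 478; a·d/n = 69·141/478 = 20.3536; b·c/n = 238·30/478 = 14.9372
OR_MH = (52.8981 + 62.8612 + 20.3536) / (7.3148 + 6.1655 + 14.9372) = 136.1129 / 28.4175 = 4.78975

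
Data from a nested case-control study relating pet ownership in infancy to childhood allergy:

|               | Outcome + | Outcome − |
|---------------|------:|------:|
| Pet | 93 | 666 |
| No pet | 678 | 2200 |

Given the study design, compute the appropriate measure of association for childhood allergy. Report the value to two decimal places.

0.45

Cells: a = 93, b = 666, c = 678, d = 2200.
This is a nested case-control study: participants were sampled on outcome status, so risks in the source population cannot be estimated directly — relative risk is not valid here. The odds ratio is the appropriate measure.
OR = (a·d)/(b·c) = (93 × 2200) / (666 × 678) = 204600 / 451548 = 0.45311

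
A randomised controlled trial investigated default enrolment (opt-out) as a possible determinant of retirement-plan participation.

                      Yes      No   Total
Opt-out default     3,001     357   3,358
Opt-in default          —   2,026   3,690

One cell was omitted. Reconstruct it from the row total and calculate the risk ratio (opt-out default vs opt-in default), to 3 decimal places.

1.982

The missing cell is in the unexposed row: 3690 − 2026 = 1664.
So a = 3001, b = 357, c = 1664, d = 2026.
RR = [a/(a+b)] / [c/(c+d)] = (3001/3358) / (1664/3690) = 0.89369/0.45095 = 1.98179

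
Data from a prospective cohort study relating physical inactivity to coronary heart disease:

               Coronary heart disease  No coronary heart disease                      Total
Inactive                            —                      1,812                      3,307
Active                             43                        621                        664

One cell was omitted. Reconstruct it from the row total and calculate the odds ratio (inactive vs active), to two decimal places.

The missing cell is in the exposed row: 3307 − 1812 = 1495.
So a = 1495, b = 1812, c = 43, d = 621.
OR = (a·d)/(b·c) = (1495 × 621) / (1812 × 43) = 928395 / 77916 = 11.91533

11.92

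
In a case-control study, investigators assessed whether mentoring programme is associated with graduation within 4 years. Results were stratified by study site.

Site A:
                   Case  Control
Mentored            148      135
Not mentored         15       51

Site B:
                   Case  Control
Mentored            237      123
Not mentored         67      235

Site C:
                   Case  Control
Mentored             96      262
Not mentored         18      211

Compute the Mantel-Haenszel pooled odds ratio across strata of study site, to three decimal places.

OR_MH = Σ(aᵢdᵢ/nᵢ) / Σ(bᵢcᵢ/nᵢ), where nᵢ is the stratum total.
Stratum 1 (Site A): n = 349; a·d/n = 148·51/349 = 21.6275; b·c/n = 135·15/349 = 5.8023
Stratum 2 (Site B): n = 662; a·d/n = 237·235/662 = 84.1314; b·c/n = 123·67/662 = 12.4486
Stratum 3 (Site C): n = 587; a·d/n = 96·211/587 = 34.5077; b·c/n = 262·18/587 = 8.0341
OR_MH = (21.6275 + 84.1314 + 34.5077) / (5.8023 + 12.4486 + 8.0341) = 140.2666 / 26.2850 = 5.33637

5.336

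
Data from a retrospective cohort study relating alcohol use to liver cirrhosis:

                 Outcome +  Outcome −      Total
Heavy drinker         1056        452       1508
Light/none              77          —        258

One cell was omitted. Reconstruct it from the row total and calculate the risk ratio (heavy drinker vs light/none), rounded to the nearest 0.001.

2.346

The missing cell is in the unexposed row: 258 − 77 = 181.
So a = 1056, b = 452, c = 77, d = 181.
RR = [a/(a+b)] / [c/(c+d)] = (1056/1508) / (77/258) = 0.70027/0.29845 = 2.34634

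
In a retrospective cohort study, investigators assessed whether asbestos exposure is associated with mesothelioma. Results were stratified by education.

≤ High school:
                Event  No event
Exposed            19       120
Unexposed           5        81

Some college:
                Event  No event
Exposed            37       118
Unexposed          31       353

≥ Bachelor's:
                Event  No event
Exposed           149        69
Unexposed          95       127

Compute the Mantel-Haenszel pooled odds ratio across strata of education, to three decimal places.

3.042

OR_MH = Σ(aᵢdᵢ/nᵢ) / Σ(bᵢcᵢ/nᵢ), where nᵢ is the stratum total.
Stratum 1 (≤ High school): n = 225; a·d/n = 19·81/225 = 6.8400; b·c/n = 120·5/225 = 2.6667
Stratum 2 (Some college): n = 539; a·d/n = 37·353/539 = 24.2319; b·c/n = 118·31/539 = 6.7866
Stratum 3 (≥ Bachelor's): n = 440; a·d/n = 149·127/440 = 43.0068; b·c/n = 69·95/440 = 14.8977
OR_MH = (6.8400 + 24.2319 + 43.0068) / (2.6667 + 6.7866 + 14.8977) = 74.0787 / 24.3510 = 3.04212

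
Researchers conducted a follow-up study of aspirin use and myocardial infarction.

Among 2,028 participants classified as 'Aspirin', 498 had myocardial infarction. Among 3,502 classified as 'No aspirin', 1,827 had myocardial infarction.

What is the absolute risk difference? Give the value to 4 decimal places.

-0.2761

From the description: a = 498, b = 1530, c = 1827, d = 1675.
Risk in exposed = 498/2028 = 0.245562; risk in unexposed = 1827/3502 = 0.521702.
Risk difference = 0.245562 − 0.521702 = -0.276140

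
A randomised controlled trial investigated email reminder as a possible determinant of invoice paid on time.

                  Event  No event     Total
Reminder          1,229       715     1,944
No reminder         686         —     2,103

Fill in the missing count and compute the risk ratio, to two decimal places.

The missing cell is in the unexposed row: 2103 − 686 = 1417.
So a = 1229, b = 715, c = 686, d = 1417.
RR = [a/(a+b)] / [c/(c+d)] = (1229/1944) / (686/2103) = 0.63220/0.32620 = 1.93808

1.94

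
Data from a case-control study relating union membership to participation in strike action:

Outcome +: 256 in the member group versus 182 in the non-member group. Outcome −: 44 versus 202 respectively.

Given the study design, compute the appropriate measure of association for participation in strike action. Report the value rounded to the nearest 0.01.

From the description: a = 256, b = 44, c = 182, d = 202.
This is a case-control study: participants were sampled on outcome status, so risks in the source population cannot be estimated directly — relative risk is not valid here. The odds ratio is the appropriate measure.
OR = (a·d)/(b·c) = (256 × 202) / (44 × 182) = 51712 / 8008 = 6.45754

6.46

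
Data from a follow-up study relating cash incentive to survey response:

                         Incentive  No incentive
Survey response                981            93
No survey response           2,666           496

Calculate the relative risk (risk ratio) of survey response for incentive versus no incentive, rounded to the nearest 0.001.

1.704

Reading the table with exposure as columns: a = 981 (Incentive, case), b = 2666 (Incentive, non-case), c = 93 (No incentive, case), d = 496.
Risk in exposed = 981/3647 = 0.26899; risk in unexposed = 93/589 = 0.15789.
RR = 0.26899 / 0.15789 = 1.70359
The risk among the exposed is 1.70 times that among the unexposed.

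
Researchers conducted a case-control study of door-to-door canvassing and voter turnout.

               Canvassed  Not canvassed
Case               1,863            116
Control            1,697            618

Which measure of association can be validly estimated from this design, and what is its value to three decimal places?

5.849

Reading the table with exposure as columns: a = 1863 (Canvassed, case), b = 1697 (Canvassed, non-case), c = 116 (Not canvassed, case), d = 618.
This is a case-control study: participants were sampled on outcome status, so risks in the source population cannot be estimated directly — relative risk is not valid here. The odds ratio is the appropriate measure.
OR = (a·d)/(b·c) = (1863 × 618) / (1697 × 116) = 1151334 / 196852 = 5.84873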